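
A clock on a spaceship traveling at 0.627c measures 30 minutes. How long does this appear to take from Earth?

Proper time Δt₀ = 30 minutes
γ = 1/√(1 - 0.627²) = 1.2837
Δt = γΔt₀ = 1.2837 × 30 = 38.51 minutes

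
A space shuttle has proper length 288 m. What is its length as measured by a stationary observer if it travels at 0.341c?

Proper length L₀ = 288 m
γ = 1/√(1 - 0.341²) = 1.064
L = L₀/γ = 288/1.064 = 270.7 m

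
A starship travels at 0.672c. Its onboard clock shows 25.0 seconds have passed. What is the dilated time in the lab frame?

Proper time Δt₀ = 25.0 seconds
γ = 1/√(1 - 0.672²) = 1.3503
Δt = γΔt₀ = 1.3503 × 25.0 = 33.76 seconds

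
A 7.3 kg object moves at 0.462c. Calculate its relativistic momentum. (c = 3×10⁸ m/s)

γ = 1/√(1 - 0.462²) = 1.128
v = 0.462 × 3×10⁸ = 1.386×10⁸ m/s
p = γmv = 1.128 × 7.3 × 1.386×10⁸ = 1.141×10⁹ kg·m/s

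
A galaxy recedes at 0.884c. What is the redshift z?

β = 0.884
(1+β)/(1-β) = 1.884/0.116 = 16.24
√(16.24) = 4.030
z = 4.030 - 1 = 3.030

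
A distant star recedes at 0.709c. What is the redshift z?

β = 0.709
(1+β)/(1-β) = 1.709/0.291 = 5.873
√(5.873) = 2.423
z = 2.423 - 1 = 1.423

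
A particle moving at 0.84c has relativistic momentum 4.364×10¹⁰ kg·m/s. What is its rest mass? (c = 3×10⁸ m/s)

γ = 1/√(1 - 0.84²) = 1.843
v = 0.84 × 3×10⁸ = 2.520×10⁸ m/s
m = p/(γv) = 4.364×10¹⁰/(1.843 × 2.520×10⁸) = 93.96 kg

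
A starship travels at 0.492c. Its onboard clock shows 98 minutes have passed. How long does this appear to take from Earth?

Proper time Δt₀ = 98 minutes
γ = 1/√(1 - 0.492²) = 1.149
Δt = γΔt₀ = 1.149 × 98 = 112.6 minutes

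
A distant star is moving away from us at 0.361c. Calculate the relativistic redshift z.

β = 0.361
(1+β)/(1-β) = 1.361/0.639 = 2.1299
√(2.1299) = 1.4594
z = 1.4594 - 1 = 0.4594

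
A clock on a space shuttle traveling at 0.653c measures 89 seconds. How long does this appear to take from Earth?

Proper time Δt₀ = 89 seconds
γ = 1/√(1 - 0.653²) = 1.320
Δt = γΔt₀ = 1.320 × 89 = 117.5 seconds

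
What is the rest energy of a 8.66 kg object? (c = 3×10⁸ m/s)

c² = (3×10⁸)² = 9.000×10¹⁶ m²/s²
E₀ = mc² = 8.66 × 9.000×10¹⁶ = 7.794×10¹⁷ J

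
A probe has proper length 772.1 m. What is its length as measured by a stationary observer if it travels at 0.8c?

Proper length L₀ = 772.1 m
γ = 1/√(1 - 0.8²) = 1.6667
L = L₀/γ = 772.1/1.6667 = 463.3 m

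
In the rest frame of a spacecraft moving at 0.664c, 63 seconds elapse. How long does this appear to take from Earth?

Proper time Δt₀ = 63 seconds
γ = 1/√(1 - 0.664²) = 1.33738
Δt = γΔt₀ = 1.33738 × 63 = 84.25 seconds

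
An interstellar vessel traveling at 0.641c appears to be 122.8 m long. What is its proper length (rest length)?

Contracted length L = 122.8 m
γ = 1/√(1 - 0.641²) = 1.303
L₀ = γL = 1.303 × 122.8 = 160.0 m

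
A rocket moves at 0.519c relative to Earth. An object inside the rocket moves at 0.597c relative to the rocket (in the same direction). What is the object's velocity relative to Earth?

u = (u' + v)/(1 + u'v/c²)
Numerator: 0.597 + 0.519 = 1.116
Denominator: 1 + 0.309843 = 1.309843
u = 1.116/1.309843 = 0.8520c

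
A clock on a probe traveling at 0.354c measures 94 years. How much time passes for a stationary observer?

Proper time Δt₀ = 94 years
γ = 1/√(1 - 0.354²) = 1.069
Δt = γΔt₀ = 1.069 × 94 = 100.5 years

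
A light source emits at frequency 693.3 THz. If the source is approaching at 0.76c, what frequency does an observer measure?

β = v/c = 0.76
(1+β)/(1-β) = 1.76/0.24 = 7.333
Doppler factor = √(7.333) = 2.708
f_obs = 693.3 × 2.708 = 1877 THz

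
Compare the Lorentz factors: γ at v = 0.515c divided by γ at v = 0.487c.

γ₁ = 1/√(1 - 0.515²) = 1.167
γ₂ = 1/√(1 - 0.487²) = 1.145
γ₁/γ₂ = 1.167/1.145 = 1.019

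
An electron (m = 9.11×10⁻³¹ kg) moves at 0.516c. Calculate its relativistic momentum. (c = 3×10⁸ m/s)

γ = 1/√(1 - 0.516²) = 1.167
v = 0.516 × 3×10⁸ = 1.548×10⁸ m/s
p = γmv = 1.167 × 9.11×10⁻³¹ × 1.548×10⁸ = 1.646×10⁻²² kg·m/s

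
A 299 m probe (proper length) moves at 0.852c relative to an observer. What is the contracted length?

Proper length L₀ = 299 m
γ = 1/√(1 - 0.852²) = 1.910
L = L₀/γ = 299/1.910 = 156.5 m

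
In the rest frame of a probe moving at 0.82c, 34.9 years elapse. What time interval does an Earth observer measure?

Proper time Δt₀ = 34.9 years
γ = 1/√(1 - 0.82²) = 1.74714
Δt = γΔt₀ = 1.74714 × 34.9 = 60.98 years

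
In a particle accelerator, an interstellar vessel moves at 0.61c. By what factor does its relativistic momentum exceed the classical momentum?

p_rel = γmv, p_class = mv
Ratio = γ = 1/√(1 - 0.61²)
= 1/√(0.6279) = 1.262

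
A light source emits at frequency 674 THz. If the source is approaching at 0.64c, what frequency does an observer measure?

β = v/c = 0.64
(1+β)/(1-β) = 1.64/0.36 = 4.5556
Doppler factor = √(4.5556) = 2.1344
f_obs = 674 × 2.1344 = 1439 THz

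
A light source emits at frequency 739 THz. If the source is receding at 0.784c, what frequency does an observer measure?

β = v/c = 0.784
(1-β)/(1+β) = 0.216/1.784 = 0.121076
Doppler factor = √(0.121076) = 0.34796
f_obs = 739 × 0.34796 = 257.1 THz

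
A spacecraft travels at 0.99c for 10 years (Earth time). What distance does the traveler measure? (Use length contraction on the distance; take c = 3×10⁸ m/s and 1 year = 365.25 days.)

Earth distance: d = v × t = 0.99c × 10 yr = 9.373×10¹⁶ m
γ = 7.089
d' = d/γ = 9.373×10¹⁶/7.089 = 1.322×10¹⁶ m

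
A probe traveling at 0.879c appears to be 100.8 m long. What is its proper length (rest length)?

Contracted length L = 100.8 m
γ = 1/√(1 - 0.879²) = 2.097
L₀ = γL = 2.097 × 100.8 = 211.4 m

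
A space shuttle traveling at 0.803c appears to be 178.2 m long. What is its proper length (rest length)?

Contracted length L = 178.2 m
γ = 1/√(1 - 0.803²) = 1.678
L₀ = γL = 1.678 × 178.2 = 299.0 m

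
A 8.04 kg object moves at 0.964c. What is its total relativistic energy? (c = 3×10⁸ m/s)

γ = 1/√(1 - 0.964²) = 3.761
mc² = 8.04 × (3×10⁸)² = 7.236×10¹⁷ J
E = γmc² = 3.761 × 7.236×10¹⁷ = 2.721×10¹⁸ J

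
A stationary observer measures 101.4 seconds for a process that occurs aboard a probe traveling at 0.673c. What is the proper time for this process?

Dilated time Δt = 101.4 seconds
γ = 1/√(1 - 0.673²) = 1.352
Δt₀ = Δt/γ = 101.4/1.352 = 75.00 seconds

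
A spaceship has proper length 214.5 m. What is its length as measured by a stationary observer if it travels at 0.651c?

Proper length L₀ = 214.5 m
γ = 1/√(1 - 0.651²) = 1.3174
L = L₀/γ = 214.5/1.3174 = 162.8 m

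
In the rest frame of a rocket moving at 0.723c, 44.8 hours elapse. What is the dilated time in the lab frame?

Proper time Δt₀ = 44.8 hours
γ = 1/√(1 - 0.723²) = 1.4475
Δt = γΔt₀ = 1.4475 × 44.8 = 64.85 hours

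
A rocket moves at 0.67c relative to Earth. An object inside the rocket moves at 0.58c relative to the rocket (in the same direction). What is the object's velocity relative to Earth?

u = (u' + v)/(1 + u'v/c²)
Numerator: 0.58 + 0.67 = 1.25
Denominator: 1 + 0.3886 = 1.3886
u = 1.25/1.3886 = 0.9002c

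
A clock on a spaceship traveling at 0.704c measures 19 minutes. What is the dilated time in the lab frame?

Proper time Δt₀ = 19 minutes
γ = 1/√(1 - 0.704²) = 1.408
Δt = γΔt₀ = 1.408 × 19 = 26.75 minutes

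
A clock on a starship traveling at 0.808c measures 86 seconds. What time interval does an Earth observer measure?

Proper time Δt₀ = 86 seconds
γ = 1/√(1 - 0.808²) = 1.6973
Δt = γΔt₀ = 1.6973 × 86 = 146.0 seconds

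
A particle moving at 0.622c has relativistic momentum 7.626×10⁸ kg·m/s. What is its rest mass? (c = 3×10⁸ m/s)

γ = 1/√(1 - 0.622²) = 1.277
v = 0.622 × 3×10⁸ = 1.866×10⁸ m/s
m = p/(γv) = 7.626×10⁸/(1.277 × 1.866×10⁸) = 3.200 kg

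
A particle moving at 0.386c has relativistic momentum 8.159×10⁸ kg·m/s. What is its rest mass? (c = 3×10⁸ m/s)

γ = 1/√(1 - 0.386²) = 1.084
v = 0.386 × 3×10⁸ = 1.158×10⁸ m/s
m = p/(γv) = 8.159×10⁸/(1.084 × 1.158×10⁸) = 6.500 kg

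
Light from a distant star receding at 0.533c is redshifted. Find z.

β = 0.533
(1+β)/(1-β) = 1.533/0.467 = 3.2827
√(3.2827) = 1.8118
z = 1.8118 - 1 = 0.8118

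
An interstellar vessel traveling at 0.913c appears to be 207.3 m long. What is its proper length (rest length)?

Contracted length L = 207.3 m
γ = 1/√(1 - 0.913²) = 2.451
L₀ = γL = 2.451 × 207.3 = 508.1 m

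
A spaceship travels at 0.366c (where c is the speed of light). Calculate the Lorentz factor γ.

v/c = 0.366, so (v/c)² = 0.133956
1 - (v/c)² = 0.866044
γ = 1/√(0.866044) = 1.075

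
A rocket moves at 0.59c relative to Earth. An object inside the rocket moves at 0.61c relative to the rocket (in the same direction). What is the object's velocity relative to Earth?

u = (u' + v)/(1 + u'v/c²)
Numerator: 0.61 + 0.59 = 1.2
Denominator: 1 + 0.3599 = 1.3599
u = 1.2/1.3599 = 0.8824c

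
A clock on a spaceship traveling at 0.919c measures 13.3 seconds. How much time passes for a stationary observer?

Proper time Δt₀ = 13.3 seconds
γ = 1/√(1 - 0.919²) = 2.536
Δt = γΔt₀ = 2.536 × 13.3 = 33.73 seconds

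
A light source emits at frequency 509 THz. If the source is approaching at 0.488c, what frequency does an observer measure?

β = v/c = 0.488
(1+β)/(1-β) = 1.488/0.512 = 2.9063
Doppler factor = √(2.9063) = 1.7048
f_obs = 509 × 1.7048 = 867.7 THz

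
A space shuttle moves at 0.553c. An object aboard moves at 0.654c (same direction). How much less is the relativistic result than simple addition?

Classical: u' + v = 0.654 + 0.553 = 1.207c
Relativistic: u = (0.654 + 0.553)/(1 + 0.361662) = 1.207/1.361662 = 0.8864c
Difference: 1.207 - 0.8864 = 0.3206c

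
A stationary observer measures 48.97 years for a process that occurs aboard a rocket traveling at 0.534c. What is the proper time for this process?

Dilated time Δt = 48.97 years
γ = 1/√(1 - 0.534²) = 1.1828
Δt₀ = Δt/γ = 48.97/1.1828 = 41.40 years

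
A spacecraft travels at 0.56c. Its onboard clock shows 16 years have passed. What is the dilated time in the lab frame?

Proper time Δt₀ = 16 years
γ = 1/√(1 - 0.56²) = 1.207
Δt = γΔt₀ = 1.207 × 16 = 19.31 years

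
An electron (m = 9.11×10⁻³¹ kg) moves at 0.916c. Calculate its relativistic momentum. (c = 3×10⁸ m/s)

γ = 1/√(1 - 0.916²) = 2.4927
v = 0.916 × 3×10⁸ = 2.748×10⁸ m/s
p = γmv = 2.4927 × 9.11×10⁻³¹ × 2.748×10⁸ = 6.240×10⁻²² kg·m/s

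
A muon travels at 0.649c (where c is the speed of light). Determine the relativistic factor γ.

v/c = 0.649, so (v/c)² = 0.421201
1 - (v/c)² = 0.578799
γ = 1/√(0.578799) = 1.314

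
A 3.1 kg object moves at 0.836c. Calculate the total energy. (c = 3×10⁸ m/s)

γ = 1/√(1 - 0.836²) = 1.8224
mc² = 3.1 × (3×10⁸)² = 2.790×10¹⁷ J
E = γmc² = 1.8224 × 2.790×10¹⁷ = 5.084×10¹⁷ J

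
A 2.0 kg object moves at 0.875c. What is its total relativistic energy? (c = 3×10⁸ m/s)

γ = 1/√(1 - 0.875²) = 2.0656
mc² = 2.0 × (3×10⁸)² = 1.800×10¹⁷ J
E = γmc² = 2.0656 × 1.800×10¹⁷ = 3.718×10¹⁷ J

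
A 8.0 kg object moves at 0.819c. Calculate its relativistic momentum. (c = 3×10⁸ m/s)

γ = 1/√(1 - 0.819²) = 1.743
v = 0.819 × 3×10⁸ = 2.457×10⁸ m/s
p = γmv = 1.743 × 8.0 × 2.457×10⁸ = 3.426×10⁹ kg·m/s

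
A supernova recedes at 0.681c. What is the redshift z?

β = 0.681
(1+β)/(1-β) = 1.681/0.319 = 5.270
√(5.270) = 2.296
z = 2.296 - 1 = 1.296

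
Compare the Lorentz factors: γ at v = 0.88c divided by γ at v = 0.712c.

γ₁ = 1/√(1 - 0.88²) = 2.105
γ₂ = 1/√(1 - 0.712²) = 1.424
γ₁/γ₂ = 2.105/1.424 = 1.478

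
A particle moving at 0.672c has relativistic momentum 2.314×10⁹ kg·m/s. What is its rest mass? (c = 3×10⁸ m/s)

γ = 1/√(1 - 0.672²) = 1.3503
v = 0.672 × 3×10⁸ = 2.016×10⁸ m/s
m = p/(γv) = 2.314×10⁹/(1.3503 × 2.016×10⁸) = 8.500 kg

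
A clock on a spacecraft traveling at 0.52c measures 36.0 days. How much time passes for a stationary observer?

Proper time Δt₀ = 36.0 days
γ = 1/√(1 - 0.52²) = 1.1707
Δt = γΔt₀ = 1.1707 × 36.0 = 42.15 days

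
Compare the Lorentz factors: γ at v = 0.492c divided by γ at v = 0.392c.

γ₁ = 1/√(1 - 0.492²) = 1.149
γ₂ = 1/√(1 - 0.392²) = 1.087
γ₁/γ₂ = 1.149/1.087 = 1.057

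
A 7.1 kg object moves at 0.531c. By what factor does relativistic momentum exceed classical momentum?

p_rel = γmv, p_class = mv
Ratio = γ = 1/√(1 - 0.531²) = 1.180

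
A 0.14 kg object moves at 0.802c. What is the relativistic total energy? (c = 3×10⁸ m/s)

γ = 1/√(1 - 0.802²) = 1.674
mc² = 0.14 × (3×10⁸)² = 1.260×10¹⁶ J
E = γmc² = 1.674 × 1.260×10¹⁶ = 2.109×10¹⁶ J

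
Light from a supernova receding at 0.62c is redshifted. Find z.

β = 0.62
(1+β)/(1-β) = 1.62/0.38 = 4.263
√(4.263) = 2.065
z = 2.065 - 1 = 1.065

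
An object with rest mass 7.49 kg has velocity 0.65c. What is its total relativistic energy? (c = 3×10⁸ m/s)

γ = 1/√(1 - 0.65²) = 1.316
mc² = 7.49 × (3×10⁸)² = 6.741×10¹⁷ J
E = γmc² = 1.316 × 6.741×10¹⁷ = 8.871×10¹⁷ J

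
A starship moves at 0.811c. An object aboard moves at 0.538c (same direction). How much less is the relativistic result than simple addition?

Classical: u' + v = 0.538 + 0.811 = 1.349c
Relativistic: u = (0.538 + 0.811)/(1 + 0.436318) = 1.349/1.436318 = 0.9392c
Difference: 1.349 - 0.9392 = 0.4098c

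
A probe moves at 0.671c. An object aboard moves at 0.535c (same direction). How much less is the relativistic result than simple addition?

Classical: u' + v = 0.535 + 0.671 = 1.206c
Relativistic: u = (0.535 + 0.671)/(1 + 0.358985) = 1.206/1.358985 = 0.8874c
Difference: 1.206 - 0.8874 = 0.3186c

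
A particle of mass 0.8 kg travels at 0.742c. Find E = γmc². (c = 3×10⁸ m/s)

γ = 1/√(1 - 0.742²) = 1.492
mc² = 0.8 × (3×10⁸)² = 7.200×10¹⁶ J
E = γmc² = 1.492 × 7.200×10¹⁶ = 1.074×10¹⁷ J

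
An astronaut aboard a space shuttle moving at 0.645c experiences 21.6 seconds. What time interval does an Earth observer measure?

Proper time Δt₀ = 21.6 seconds
γ = 1/√(1 - 0.645²) = 1.309
Δt = γΔt₀ = 1.309 × 21.6 = 28.27 seconds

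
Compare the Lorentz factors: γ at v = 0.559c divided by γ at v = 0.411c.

γ₁ = 1/√(1 - 0.559²) = 1.206
γ₂ = 1/√(1 - 0.411²) = 1.097
γ₁/γ₂ = 1.206/1.097 = 1.099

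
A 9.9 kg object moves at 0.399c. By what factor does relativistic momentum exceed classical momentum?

p_rel = γmv, p_class = mv
Ratio = γ = 1/√(1 - 0.399²) = 1.091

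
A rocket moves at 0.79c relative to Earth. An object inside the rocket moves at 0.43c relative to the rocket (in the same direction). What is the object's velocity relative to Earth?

u = (u' + v)/(1 + u'v/c²)
Numerator: 0.43 + 0.79 = 1.22
Denominator: 1 + 0.3397 = 1.3397
u = 1.22/1.3397 = 0.9107c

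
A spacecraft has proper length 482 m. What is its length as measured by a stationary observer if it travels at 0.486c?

Proper length L₀ = 482 m
γ = 1/√(1 - 0.486²) = 1.14422
L = L₀/γ = 482/1.14422 = 421.2 m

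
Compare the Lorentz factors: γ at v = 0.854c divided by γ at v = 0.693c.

γ₁ = 1/√(1 - 0.854²) = 1.922
γ₂ = 1/√(1 - 0.693²) = 1.387
γ₁/γ₂ = 1.922/1.387 = 1.386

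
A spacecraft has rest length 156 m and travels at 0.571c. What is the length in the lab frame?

Proper length L₀ = 156 m
γ = 1/√(1 - 0.571²) = 1.218
L = L₀/γ = 156/1.218 = 128.1 m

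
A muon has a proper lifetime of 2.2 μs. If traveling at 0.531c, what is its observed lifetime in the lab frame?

Proper lifetime τ₀ = 2.2 μs
γ = 1/√(1 - 0.531²) = 1.180
τ = γτ₀ = 1.180 × 2.2 μs = 2.596 μs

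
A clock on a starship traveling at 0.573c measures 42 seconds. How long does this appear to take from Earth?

Proper time Δt₀ = 42 seconds
γ = 1/√(1 - 0.573²) = 1.2202
Δt = γΔt₀ = 1.2202 × 42 = 51.25 seconds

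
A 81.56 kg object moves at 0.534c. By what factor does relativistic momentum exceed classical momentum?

p_rel = γmv, p_class = mv
Ratio = γ = 1/√(1 - 0.534²) = 1.183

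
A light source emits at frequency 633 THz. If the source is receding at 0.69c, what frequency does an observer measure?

β = v/c = 0.69
(1-β)/(1+β) = 0.31/1.69 = 0.1834
Doppler factor = √(0.1834) = 0.4283
f_obs = 633 × 0.4283 = 271.1 THz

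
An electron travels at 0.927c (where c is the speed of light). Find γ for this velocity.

v/c = 0.927, so (v/c)² = 0.859329
1 - (v/c)² = 0.140671
γ = 1/√(0.140671) = 2.666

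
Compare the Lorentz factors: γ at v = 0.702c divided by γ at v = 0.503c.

γ₁ = 1/√(1 - 0.702²) = 1.4041
γ₂ = 1/√(1 - 0.503²) = 1.1570
γ₁/γ₂ = 1.4041/1.1570 = 1.214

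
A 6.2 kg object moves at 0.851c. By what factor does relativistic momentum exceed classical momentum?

p_rel = γmv, p_class = mv
Ratio = γ = 1/√(1 - 0.851²) = 1.904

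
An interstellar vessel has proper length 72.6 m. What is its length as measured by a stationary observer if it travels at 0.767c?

Proper length L₀ = 72.6 m
γ = 1/√(1 - 0.767²) = 1.5585
L = L₀/γ = 72.6/1.5585 = 46.58 m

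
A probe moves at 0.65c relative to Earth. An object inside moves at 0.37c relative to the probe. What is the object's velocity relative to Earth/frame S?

u = (u' + v)/(1 + u'v/c²)
Numerator: 0.37 + 0.65 = 1.02
Denominator: 1 + 0.2405 = 1.2405
u = 1.02/1.2405 = 0.8222c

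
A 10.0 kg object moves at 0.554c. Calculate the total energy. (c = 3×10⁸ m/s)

γ = 1/√(1 - 0.554²) = 1.201
mc² = 10.0 × (3×10⁸)² = 9.000×10¹⁷ J
E = γmc² = 1.201 × 9.000×10¹⁷ = 1.081×10¹⁸ J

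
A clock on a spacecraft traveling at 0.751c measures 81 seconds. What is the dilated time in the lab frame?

Proper time Δt₀ = 81 seconds
γ = 1/√(1 - 0.751²) = 1.5145
Δt = γΔt₀ = 1.5145 × 81 = 122.7 seconds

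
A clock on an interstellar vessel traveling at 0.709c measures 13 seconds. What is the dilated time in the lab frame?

Proper time Δt₀ = 13 seconds
γ = 1/√(1 - 0.709²) = 1.418
Δt = γΔt₀ = 1.418 × 13 = 18.43 seconds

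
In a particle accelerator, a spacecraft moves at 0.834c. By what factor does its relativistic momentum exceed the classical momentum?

p_rel = γmv, p_class = mv
Ratio = γ = 1/√(1 - 0.834²)
= 1/√(0.304444) = 1.812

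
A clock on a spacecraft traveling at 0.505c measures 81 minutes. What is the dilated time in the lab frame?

Proper time Δt₀ = 81 minutes
γ = 1/√(1 - 0.505²) = 1.1586
Δt = γΔt₀ = 1.1586 × 81 = 93.85 minutes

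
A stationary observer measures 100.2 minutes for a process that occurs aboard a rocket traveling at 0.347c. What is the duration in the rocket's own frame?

Dilated time Δt = 100.2 minutes
γ = 1/√(1 - 0.347²) = 1.0663
Δt₀ = Δt/γ = 100.2/1.0663 = 93.97 minutes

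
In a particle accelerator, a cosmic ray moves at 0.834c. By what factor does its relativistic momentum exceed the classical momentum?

p_rel = γmv, p_class = mv
Ratio = γ = 1/√(1 - 0.834²)
= 1/√(0.304444) = 1.812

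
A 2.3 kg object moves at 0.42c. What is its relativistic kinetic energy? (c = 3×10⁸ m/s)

γ = 1/√(1 - 0.42²) = 1.1019
γ - 1 = 0.1019
KE = (γ-1)mc² = 0.1019 × 2.3 × (3×10⁸)² = 2.109×10¹⁶ J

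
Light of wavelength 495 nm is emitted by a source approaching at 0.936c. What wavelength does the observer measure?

β = 0.936
Wavelength Doppler factor = √(0.064/1.936) = √(0.03306) = 0.18182
λ_obs = 495 × 0.18182 = 90.00 nm (blueshift)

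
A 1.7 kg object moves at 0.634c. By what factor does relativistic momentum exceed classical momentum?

p_rel = γmv, p_class = mv
Ratio = γ = 1/√(1 - 0.634²) = 1.293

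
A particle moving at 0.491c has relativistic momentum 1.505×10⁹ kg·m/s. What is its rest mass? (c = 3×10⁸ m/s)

γ = 1/√(1 - 0.491²) = 1.1479
v = 0.491 × 3×10⁸ = 1.473×10⁸ m/s
m = p/(γv) = 1.505×10⁹/(1.1479 × 1.473×10⁸) = 8.901 kg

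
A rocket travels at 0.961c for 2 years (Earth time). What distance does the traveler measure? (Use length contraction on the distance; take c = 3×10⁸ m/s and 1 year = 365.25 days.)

Earth distance: d = v × t = 0.961c × 2 yr = 1.8196×10¹⁶ m
γ = 3.6160
d' = d/γ = 1.8196×10¹⁶/3.6160 = 5.032×10¹⁵ m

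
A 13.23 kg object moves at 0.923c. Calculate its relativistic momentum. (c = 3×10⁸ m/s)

γ = 1/√(1 - 0.923²) = 2.5988
v = 0.923 × 3×10⁸ = 2.769×10⁸ m/s
p = γmv = 2.5988 × 13.23 × 2.769×10⁸ = 9.520×10⁹ kg·m/s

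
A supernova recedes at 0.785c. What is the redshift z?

β = 0.785
(1+β)/(1-β) = 1.785/0.215 = 8.302
√(8.302) = 2.881
z = 2.881 - 1 = 1.881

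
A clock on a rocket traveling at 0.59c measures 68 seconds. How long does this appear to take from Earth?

Proper time Δt₀ = 68 seconds
γ = 1/√(1 - 0.59²) = 1.2385
Δt = γΔt₀ = 1.2385 × 68 = 84.22 seconds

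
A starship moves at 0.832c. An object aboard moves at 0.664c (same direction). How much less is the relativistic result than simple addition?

Classical: u' + v = 0.664 + 0.832 = 1.496c
Relativistic: u = (0.664 + 0.832)/(1 + 0.552448) = 1.496/1.552448 = 0.9636c
Difference: 1.496 - 0.9636 = 0.5324c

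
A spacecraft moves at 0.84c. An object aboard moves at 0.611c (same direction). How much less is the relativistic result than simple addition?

Classical: u' + v = 0.611 + 0.84 = 1.451c
Relativistic: u = (0.611 + 0.84)/(1 + 0.51324) = 1.451/1.51324 = 0.9589c
Difference: 1.451 - 0.9589 = 0.4921c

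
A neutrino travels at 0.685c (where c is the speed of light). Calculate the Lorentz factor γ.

v/c = 0.685, so (v/c)² = 0.469225
1 - (v/c)² = 0.530775
γ = 1/√(0.530775) = 1.373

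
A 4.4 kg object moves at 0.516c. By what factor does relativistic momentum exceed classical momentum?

p_rel = γmv, p_class = mv
Ratio = γ = 1/√(1 - 0.516²) = 1.167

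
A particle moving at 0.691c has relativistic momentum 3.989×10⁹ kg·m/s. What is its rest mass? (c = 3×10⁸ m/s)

γ = 1/√(1 - 0.691²) = 1.383
v = 0.691 × 3×10⁸ = 2.073×10⁸ m/s
m = p/(γv) = 3.989×10⁹/(1.383 × 2.073×10⁸) = 13.91 kg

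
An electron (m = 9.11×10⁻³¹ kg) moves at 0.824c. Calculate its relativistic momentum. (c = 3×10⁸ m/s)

γ = 1/√(1 - 0.824²) = 1.765
v = 0.824 × 3×10⁸ = 2.472×10⁸ m/s
p = γmv = 1.765 × 9.11×10⁻³¹ × 2.472×10⁸ = 3.975×10⁻²² kg·m/s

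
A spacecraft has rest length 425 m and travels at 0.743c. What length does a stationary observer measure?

Proper length L₀ = 425 m
γ = 1/√(1 - 0.743²) = 1.49412
L = L₀/γ = 425/1.49412 = 284.4 m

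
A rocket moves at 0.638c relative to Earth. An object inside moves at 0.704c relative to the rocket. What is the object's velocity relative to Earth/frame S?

u = (u' + v)/(1 + u'v/c²)
Numerator: 0.704 + 0.638 = 1.342
Denominator: 1 + 0.449152 = 1.449152
u = 1.342/1.449152 = 0.9261c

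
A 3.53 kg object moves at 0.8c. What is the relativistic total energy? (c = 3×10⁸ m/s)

γ = 1/√(1 - 0.8²) = 1.6667
mc² = 3.53 × (3×10⁸)² = 3.177×10¹⁷ J
E = γmc² = 1.6667 × 3.177×10¹⁷ = 5.295×10¹⁷ J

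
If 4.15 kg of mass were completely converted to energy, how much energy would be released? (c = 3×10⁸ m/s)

Using E = mc²:
c² = (3×10⁸)² = 9×10¹⁶ m²/s²
E = 4.15 × 9×10¹⁶ = 3.735×10¹⁷ J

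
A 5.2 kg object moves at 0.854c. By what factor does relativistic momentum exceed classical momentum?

p_rel = γmv, p_class = mv
Ratio = γ = 1/√(1 - 0.854²) = 1.922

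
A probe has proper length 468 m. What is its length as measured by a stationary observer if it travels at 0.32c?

Proper length L₀ = 468 m
γ = 1/√(1 - 0.32²) = 1.0555
L = L₀/γ = 468/1.0555 = 443.4 m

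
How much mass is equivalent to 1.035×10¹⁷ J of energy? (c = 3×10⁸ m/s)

From E = mc², we get m = E/c²
c² = (3×10⁸)² = 9×10¹⁶ m²/s²
m = 1.035×10¹⁷ / 9×10¹⁶ = 1.150 kg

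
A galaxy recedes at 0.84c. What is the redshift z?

β = 0.84
(1+β)/(1-β) = 1.84/0.16 = 11.50
√(11.50) = 3.391
z = 3.391 - 1 = 2.391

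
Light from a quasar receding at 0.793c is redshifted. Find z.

β = 0.793
(1+β)/(1-β) = 1.793/0.207 = 8.662
√(8.662) = 2.943
z = 2.943 - 1 = 1.943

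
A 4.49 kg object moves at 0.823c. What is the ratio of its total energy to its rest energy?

E = γmc², E₀ = mc²
E/E₀ = γ = 1/√(1 - 0.823²) = 1.760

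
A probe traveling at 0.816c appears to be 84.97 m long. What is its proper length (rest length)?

Contracted length L = 84.97 m
γ = 1/√(1 - 0.816²) = 1.730
L₀ = γL = 1.730 × 84.97 = 147.0 m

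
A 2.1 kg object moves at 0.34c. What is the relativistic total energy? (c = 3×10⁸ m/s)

γ = 1/√(1 - 0.34²) = 1.0633
mc² = 2.1 × (3×10⁸)² = 1.890×10¹⁷ J
E = γmc² = 1.0633 × 1.890×10¹⁷ = 2.010×10¹⁷ J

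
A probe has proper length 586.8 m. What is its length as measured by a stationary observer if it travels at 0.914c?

Proper length L₀ = 586.8 m
γ = 1/√(1 - 0.914²) = 2.465
L = L₀/γ = 586.8/2.465 = 238.1 m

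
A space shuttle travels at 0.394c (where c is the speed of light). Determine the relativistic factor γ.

v/c = 0.394, so (v/c)² = 0.155236
1 - (v/c)² = 0.844764
γ = 1/√(0.844764) = 1.088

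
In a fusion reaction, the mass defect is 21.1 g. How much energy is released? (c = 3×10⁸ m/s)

Convert mass defect: Δm = 21.1 g = 0.0211 kg
E = Δm·c² = 0.0211 × (3×10⁸)²
= 0.0211 × 9×10¹⁶ = 1.899×10¹⁵ J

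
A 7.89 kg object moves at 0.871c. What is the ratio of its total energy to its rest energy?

E = γmc², E₀ = mc²
E/E₀ = γ = 1/√(1 - 0.871²) = 2.035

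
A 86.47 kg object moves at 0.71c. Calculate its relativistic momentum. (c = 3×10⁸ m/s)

γ = 1/√(1 - 0.71²) = 1.420
v = 0.71 × 3×10⁸ = 2.130×10⁸ m/s
p = γmv = 1.420 × 86.47 × 2.130×10⁸ = 2.615×10¹⁰ kg·m/s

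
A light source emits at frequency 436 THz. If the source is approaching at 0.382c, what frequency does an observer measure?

β = v/c = 0.382
(1+β)/(1-β) = 1.382/0.618 = 2.2362
Doppler factor = √(2.2362) = 1.4954
f_obs = 436 × 1.4954 = 652.0 THz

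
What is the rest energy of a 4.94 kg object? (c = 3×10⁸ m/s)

c² = (3×10⁸)² = 9.000×10¹⁶ m²/s²
E₀ = mc² = 4.94 × 9.000×10¹⁶ = 4.446×10¹⁷ J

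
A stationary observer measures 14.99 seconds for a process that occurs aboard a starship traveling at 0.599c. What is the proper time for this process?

Dilated time Δt = 14.99 seconds
γ = 1/√(1 - 0.599²) = 1.249
Δt₀ = Δt/γ = 14.99/1.249 = 12.00 seconds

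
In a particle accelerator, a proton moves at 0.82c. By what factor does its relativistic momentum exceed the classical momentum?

p_rel = γmv, p_class = mv
Ratio = γ = 1/√(1 - 0.82²)
= 1/√(0.3276) = 1.747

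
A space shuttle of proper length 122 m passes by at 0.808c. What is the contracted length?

Proper length L₀ = 122 m
γ = 1/√(1 - 0.808²) = 1.6973
L = L₀/γ = 122/1.6973 = 71.88 m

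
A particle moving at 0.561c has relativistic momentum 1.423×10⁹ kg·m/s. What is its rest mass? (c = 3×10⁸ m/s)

γ = 1/√(1 - 0.561²) = 1.208
v = 0.561 × 3×10⁸ = 1.683×10⁸ m/s
m = p/(γv) = 1.423×10⁹/(1.208 × 1.683×10⁸) = 6.999 kg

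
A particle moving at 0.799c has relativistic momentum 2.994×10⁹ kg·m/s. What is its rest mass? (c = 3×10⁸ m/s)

γ = 1/√(1 - 0.799²) = 1.663
v = 0.799 × 3×10⁸ = 2.397×10⁸ m/s
m = p/(γv) = 2.994×10⁹/(1.663 × 2.397×10⁸) = 7.511 kg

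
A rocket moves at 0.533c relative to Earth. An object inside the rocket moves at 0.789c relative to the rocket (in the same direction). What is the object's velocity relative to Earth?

u = (u' + v)/(1 + u'v/c²)
Numerator: 0.789 + 0.533 = 1.322
Denominator: 1 + 0.420537 = 1.420537
u = 1.322/1.420537 = 0.9306c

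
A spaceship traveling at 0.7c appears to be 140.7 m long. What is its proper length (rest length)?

Contracted length L = 140.7 m
γ = 1/√(1 - 0.7²) = 1.400
L₀ = γL = 1.400 × 140.7 = 197.0 m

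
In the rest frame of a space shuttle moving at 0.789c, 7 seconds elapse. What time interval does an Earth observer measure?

Proper time Δt₀ = 7 seconds
γ = 1/√(1 - 0.789²) = 1.6276
Δt = γΔt₀ = 1.6276 × 7 = 11.39 seconds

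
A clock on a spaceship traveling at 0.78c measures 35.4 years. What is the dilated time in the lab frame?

Proper time Δt₀ = 35.4 years
γ = 1/√(1 - 0.78²) = 1.598
Δt = γΔt₀ = 1.598 × 35.4 = 56.57 years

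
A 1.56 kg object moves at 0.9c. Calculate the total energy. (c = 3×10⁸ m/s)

γ = 1/√(1 - 0.9²) = 2.294
mc² = 1.56 × (3×10⁸)² = 1.404×10¹⁷ J
E = γmc² = 2.294 × 1.404×10¹⁷ = 3.221×10¹⁷ J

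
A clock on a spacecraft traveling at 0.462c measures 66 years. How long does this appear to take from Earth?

Proper time Δt₀ = 66 years
γ = 1/√(1 - 0.462²) = 1.1275
Δt = γΔt₀ = 1.1275 × 66 = 74.42 years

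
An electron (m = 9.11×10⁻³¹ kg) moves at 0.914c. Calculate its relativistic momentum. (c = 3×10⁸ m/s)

γ = 1/√(1 - 0.914²) = 2.465
v = 0.914 × 3×10⁸ = 2.742×10⁸ m/s
p = γmv = 2.465 × 9.11×10⁻³¹ × 2.742×10⁸ = 6.157×10⁻²² kg·m/s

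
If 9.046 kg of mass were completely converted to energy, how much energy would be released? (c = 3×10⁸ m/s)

Using E = mc²:
c² = (3×10⁸)² = 9×10¹⁶ m²/s²
E = 9.046 × 9×10¹⁶ = 8.141×10¹⁷ J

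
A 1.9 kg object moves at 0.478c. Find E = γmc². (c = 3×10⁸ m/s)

γ = 1/√(1 - 0.478²) = 1.1385
mc² = 1.9 × (3×10⁸)² = 1.710×10¹⁷ J
E = γmc² = 1.1385 × 1.710×10¹⁷ = 1.947×10¹⁷ J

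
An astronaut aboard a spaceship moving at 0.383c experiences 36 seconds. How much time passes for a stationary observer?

Proper time Δt₀ = 36 seconds
γ = 1/√(1 - 0.383²) = 1.0825
Δt = γΔt₀ = 1.0825 × 36 = 38.97 seconds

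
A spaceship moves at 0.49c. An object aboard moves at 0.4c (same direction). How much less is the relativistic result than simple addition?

Classical: u' + v = 0.4 + 0.49 = 0.89c
Relativistic: u = (0.4 + 0.49)/(1 + 0.196) = 0.89/1.196 = 0.7441c
Difference: 0.89 - 0.7441 = 0.1459c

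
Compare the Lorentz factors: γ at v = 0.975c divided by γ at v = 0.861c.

γ₁ = 1/√(1 - 0.975²) = 4.500
γ₂ = 1/√(1 - 0.861²) = 1.966
γ₁/γ₂ = 4.500/1.966 = 2.289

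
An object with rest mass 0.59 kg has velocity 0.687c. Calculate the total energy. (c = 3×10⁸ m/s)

γ = 1/√(1 - 0.687²) = 1.376
mc² = 0.59 × (3×10⁸)² = 5.310×10¹⁶ J
E = γmc² = 1.376 × 5.310×10¹⁶ = 7.307×10¹⁶ J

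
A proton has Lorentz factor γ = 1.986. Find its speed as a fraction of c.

From γ = 1/√(1 - v²/c²):
1/γ² = 1/1.986² = 0.2535
v²/c² = 1 - 0.2535 = 0.7465
v/c = √(0.7465) = 0.8640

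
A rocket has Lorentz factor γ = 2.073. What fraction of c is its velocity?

From γ = 1/√(1 - v²/c²):
1/γ² = 1/2.073² = 0.2327
v²/c² = 1 - 0.2327 = 0.7673
v/c = √(0.7673) = 0.8760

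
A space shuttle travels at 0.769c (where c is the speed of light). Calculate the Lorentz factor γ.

v/c = 0.769, so (v/c)² = 0.591361
1 - (v/c)² = 0.408639
γ = 1/√(0.408639) = 1.564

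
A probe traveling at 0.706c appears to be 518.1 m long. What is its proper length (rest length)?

Contracted length L = 518.1 m
γ = 1/√(1 - 0.706²) = 1.412
L₀ = γL = 1.412 × 518.1 = 731.6 m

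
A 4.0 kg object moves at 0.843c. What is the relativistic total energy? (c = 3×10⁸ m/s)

γ = 1/√(1 - 0.843²) = 1.85903
mc² = 4.0 × (3×10⁸)² = 3.600×10¹⁷ J
E = γmc² = 1.85903 × 3.600×10¹⁷ = 6.693×10¹⁷ J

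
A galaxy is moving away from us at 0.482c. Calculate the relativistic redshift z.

β = 0.482
(1+β)/(1-β) = 1.482/0.518 = 2.861004
√(2.861004) = 1.6915
z = 1.6915 - 1 = 0.6915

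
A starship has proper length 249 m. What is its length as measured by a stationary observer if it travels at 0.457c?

Proper length L₀ = 249 m
γ = 1/√(1 - 0.457²) = 1.124
L = L₀/γ = 249/1.124 = 221.5 m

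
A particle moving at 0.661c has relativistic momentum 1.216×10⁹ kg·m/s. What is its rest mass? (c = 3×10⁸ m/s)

γ = 1/√(1 - 0.661²) = 1.33265
v = 0.661 × 3×10⁸ = 1.983×10⁸ m/s
m = p/(γv) = 1.216×10⁹/(1.33265 × 1.983×10⁸) = 4.601 kg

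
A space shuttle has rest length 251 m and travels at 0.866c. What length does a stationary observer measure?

Proper length L₀ = 251 m
γ = 1/√(1 - 0.866²) = 2.000
L = L₀/γ = 251/2.000 = 125.5 m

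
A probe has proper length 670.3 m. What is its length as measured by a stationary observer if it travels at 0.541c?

Proper length L₀ = 670.3 m
γ = 1/√(1 - 0.541²) = 1.18903
L = L₀/γ = 670.3/1.18903 = 563.7 m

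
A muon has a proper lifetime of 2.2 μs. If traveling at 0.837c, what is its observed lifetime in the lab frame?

Proper lifetime τ₀ = 2.2 μs
γ = 1/√(1 - 0.837²) = 1.82748
τ = γτ₀ = 1.82748 × 2.2 μs = 4.020 μs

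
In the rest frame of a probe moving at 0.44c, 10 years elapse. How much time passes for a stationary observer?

Proper time Δt₀ = 10 years
γ = 1/√(1 - 0.44²) = 1.114
Δt = γΔt₀ = 1.114 × 10 = 11.14 years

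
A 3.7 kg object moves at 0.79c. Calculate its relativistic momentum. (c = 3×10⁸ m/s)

γ = 1/√(1 - 0.79²) = 1.631
v = 0.79 × 3×10⁸ = 2.370×10⁸ m/s
p = γmv = 1.631 × 3.7 × 2.370×10⁸ = 1.430×10⁹ kg·m/s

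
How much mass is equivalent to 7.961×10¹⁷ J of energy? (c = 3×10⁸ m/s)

From E = mc², we get m = E/c²
c² = (3×10⁸)² = 9×10¹⁶ m²/s²
m = 7.961×10¹⁷ / 9×10¹⁶ = 8.846 kg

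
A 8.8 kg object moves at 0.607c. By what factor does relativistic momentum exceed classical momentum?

p_rel = γmv, p_class = mv
Ratio = γ = 1/√(1 - 0.607²) = 1.258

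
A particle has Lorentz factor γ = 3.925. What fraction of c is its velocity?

From γ = 1/√(1 - v²/c²):
1/γ² = 1/3.925² = 0.06491
v²/c² = 1 - 0.06491 = 0.9351
v/c = √(0.9351) = 0.9670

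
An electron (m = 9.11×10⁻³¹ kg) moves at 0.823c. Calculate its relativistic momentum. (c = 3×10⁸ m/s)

γ = 1/√(1 - 0.823²) = 1.7604
v = 0.823 × 3×10⁸ = 2.469×10⁸ m/s
p = γmv = 1.7604 × 9.11×10⁻³¹ × 2.469×10⁸ = 3.960×10⁻²² kg·m/s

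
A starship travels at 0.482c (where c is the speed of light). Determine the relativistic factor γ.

v/c = 0.482, so (v/c)² = 0.232324
1 - (v/c)² = 0.767676
γ = 1/√(0.767676) = 1.141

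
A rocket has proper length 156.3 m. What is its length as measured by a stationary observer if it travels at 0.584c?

Proper length L₀ = 156.3 m
γ = 1/√(1 - 0.584²) = 1.232
L = L₀/γ = 156.3/1.232 = 126.9 m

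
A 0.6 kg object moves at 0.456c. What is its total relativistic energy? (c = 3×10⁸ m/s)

γ = 1/√(1 - 0.456²) = 1.12362
mc² = 0.6 × (3×10⁸)² = 5.400×10¹⁶ J
E = γmc² = 1.12362 × 5.400×10¹⁶ = 6.068×10¹⁶ J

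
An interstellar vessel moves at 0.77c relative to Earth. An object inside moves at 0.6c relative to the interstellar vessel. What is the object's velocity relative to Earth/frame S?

u = (u' + v)/(1 + u'v/c²)
Numerator: 0.6 + 0.77 = 1.37
Denominator: 1 + 0.462 = 1.462
u = 1.37/1.462 = 0.9371c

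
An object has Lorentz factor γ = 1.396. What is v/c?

From γ = 1/√(1 - v²/c²):
1/γ² = 1/1.396² = 0.5131
v²/c² = 1 - 0.5131 = 0.4869
v/c = √(0.4869) = 0.6978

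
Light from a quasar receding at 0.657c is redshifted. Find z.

β = 0.657
(1+β)/(1-β) = 1.657/0.343 = 4.831
√(4.831) = 2.198
z = 2.198 - 1 = 1.198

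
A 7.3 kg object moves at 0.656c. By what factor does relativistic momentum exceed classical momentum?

p_rel = γmv, p_class = mv
Ratio = γ = 1/√(1 - 0.656²) = 1.325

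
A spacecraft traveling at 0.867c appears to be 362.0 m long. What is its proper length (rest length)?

Contracted length L = 362.0 m
γ = 1/√(1 - 0.867²) = 2.007
L₀ = γL = 2.007 × 362.0 = 726.5 m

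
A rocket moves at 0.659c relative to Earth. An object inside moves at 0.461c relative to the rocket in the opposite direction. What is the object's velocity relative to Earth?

Object's velocity in rocket frame is u' = -0.461c
u = (u' + v)/(1 + u'v/c²) = (v - 0.461)/(1 - 0.461·v/c²)
Numerator: 0.659 - 0.461 = 0.198
Denominator: 1 - 0.303799 = 0.696201
u = 0.198/0.696201 = 0.2844c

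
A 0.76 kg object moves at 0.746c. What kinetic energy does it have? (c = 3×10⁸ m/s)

γ = 1/√(1 - 0.746²) = 1.5016
γ - 1 = 0.5016
KE = (γ-1)mc² = 0.5016 × 0.76 × (3×10⁸)² = 3.431×10¹⁶ J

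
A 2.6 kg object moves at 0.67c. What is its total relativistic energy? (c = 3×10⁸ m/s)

γ = 1/√(1 - 0.67²) = 1.347
mc² = 2.6 × (3×10⁸)² = 2.340×10¹⁷ J
E = γmc² = 1.347 × 2.340×10¹⁷ = 3.152×10¹⁷ J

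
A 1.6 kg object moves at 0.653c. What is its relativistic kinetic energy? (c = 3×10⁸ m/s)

γ = 1/√(1 - 0.653²) = 1.32038
γ - 1 = 0.32038
KE = (γ-1)mc² = 0.32038 × 1.6 × (3×10⁸)² = 4.613×10¹⁶ J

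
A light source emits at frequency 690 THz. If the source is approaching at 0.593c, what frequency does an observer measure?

β = v/c = 0.593
(1+β)/(1-β) = 1.593/0.407 = 3.914
Doppler factor = √(3.914) = 1.978
f_obs = 690 × 1.978 = 1365 THz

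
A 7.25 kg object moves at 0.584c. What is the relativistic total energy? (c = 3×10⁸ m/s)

γ = 1/√(1 - 0.584²) = 1.2319
mc² = 7.25 × (3×10⁸)² = 6.525×10¹⁷ J
E = γmc² = 1.2319 × 6.525×10¹⁷ = 8.038×10¹⁷ J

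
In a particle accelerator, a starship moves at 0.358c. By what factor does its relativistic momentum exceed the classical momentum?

p_rel = γmv, p_class = mv
Ratio = γ = 1/√(1 - 0.358²)
= 1/√(0.871836) = 1.071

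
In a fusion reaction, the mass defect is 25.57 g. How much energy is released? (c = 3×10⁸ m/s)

Convert mass defect: Δm = 25.57 g = 0.02557 kg
E = Δm·c² = 0.02557 × (3×10⁸)²
= 0.02557 × 9×10¹⁶ = 2.301×10¹⁵ J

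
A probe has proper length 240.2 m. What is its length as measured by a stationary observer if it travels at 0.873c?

Proper length L₀ = 240.2 m
γ = 1/√(1 - 0.873²) = 2.050
L = L₀/γ = 240.2/2.050 = 117.2 m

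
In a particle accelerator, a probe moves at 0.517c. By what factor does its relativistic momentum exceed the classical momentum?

p_rel = γmv, p_class = mv
Ratio = γ = 1/√(1 - 0.517²)
= 1/√(0.732711) = 1.168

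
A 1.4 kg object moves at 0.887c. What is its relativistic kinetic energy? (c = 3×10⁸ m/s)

γ = 1/√(1 - 0.887²) = 2.166
γ - 1 = 1.166
KE = (γ-1)mc² = 1.166 × 1.4 × (3×10⁸)² = 1.469×10¹⁷ J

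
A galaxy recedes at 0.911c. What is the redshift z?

β = 0.911
(1+β)/(1-β) = 1.911/0.089 = 21.47
√(21.47) = 4.634
z = 4.634 - 1 = 3.634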